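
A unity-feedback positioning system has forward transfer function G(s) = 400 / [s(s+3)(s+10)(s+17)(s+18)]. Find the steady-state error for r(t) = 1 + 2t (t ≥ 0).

45.9

One free integrator in G(s): this is a type 1 system. Treating each term separately:
  • 1: tracked with zero error.
  • 2t: e_ss = 2/K_v with K_v=20/459 → 45.9.
Total e_ss = 45.9.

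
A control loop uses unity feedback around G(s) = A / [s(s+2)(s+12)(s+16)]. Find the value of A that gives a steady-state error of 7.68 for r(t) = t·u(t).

G(s) has one factor of s in the denominator, so the system is type 1.
K_v = lim_{s→0} s·G(s) = A / (2·12·16) = (1/384)·A.
e_ss = 1/K_v = 7.68 ⇒ K_v = 25/192 ⇒ A = (25/192)/(1/384) = 50.

50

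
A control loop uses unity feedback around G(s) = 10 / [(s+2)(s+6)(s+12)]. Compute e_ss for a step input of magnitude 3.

The open loop has no poles at the origin → type 0 system.
K_p = lim_{s→0} G(s) = 10 / (2·6·12) = 5/72.
e_ss = 3/(1 + K_p) = 3/(77/72) = 216/77.

216/77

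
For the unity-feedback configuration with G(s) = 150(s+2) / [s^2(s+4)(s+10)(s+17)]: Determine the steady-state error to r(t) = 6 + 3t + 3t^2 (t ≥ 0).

13.6

Two free integrators in G(s): this is a type 2 system. Taking each input component in turn:
  • 6: tracked with zero error.
  • 3t: tracked with zero error.
  • 3t^2: e_ss = 6/K_a with K_a=15/34 → 13.6.
Total e_ss = 13.6.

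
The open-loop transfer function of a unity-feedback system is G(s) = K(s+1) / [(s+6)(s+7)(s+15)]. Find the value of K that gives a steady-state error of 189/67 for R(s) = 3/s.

No free integrators in G(s): this is a type 0 system.
K_p = lim_{s→0} G(s) = K·1 / (6·7·15) = (1/630)·K.
e_ss = 3/(1 + K_p) = 189/67 ⇒ 1 + (1/630)·K = 67/63 ⇒ K = 40.

40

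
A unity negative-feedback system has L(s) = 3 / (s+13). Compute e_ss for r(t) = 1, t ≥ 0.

0.8125

L(s) has no factors of s in the denominator, so the system is type 0.
K_p = lim_{s→0} L(s) = 3 / (13) = 3/13.
e_ss = 1/(1 + K_p) = 1/(16/13) = 0.8125.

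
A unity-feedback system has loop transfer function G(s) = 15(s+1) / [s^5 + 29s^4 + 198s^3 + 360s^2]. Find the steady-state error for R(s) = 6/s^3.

144

Lowest-order denominator term is 360s^2, so the open loop has 2 poles at the origin → type 2 system.
K_a = lim_{s→0} s^2·G(s) = 15·1 / 360 = 1/24.
r(t) = 3t^2 gives R(s) = 6/s^3.
e_ss = 6/K_a = 6/(1/24) = 144.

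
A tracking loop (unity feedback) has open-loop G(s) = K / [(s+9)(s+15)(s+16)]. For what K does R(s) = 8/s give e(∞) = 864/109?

20

The open loop has no poles at the origin → type 0 system.
K_p = lim_{s→0} G(s) = K / (9·15·16) = (1/2160)·K.
e_ss = 8/(1 + K_p) = 864/109 ⇒ 1 + (1/2160)·K = 109/108 ⇒ K = 20.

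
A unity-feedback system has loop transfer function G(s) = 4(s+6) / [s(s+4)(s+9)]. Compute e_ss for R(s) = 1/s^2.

1.5

One free integrator in G(s): this is a type 1 system.
K_v = lim_{s→0} s·G(s) = 4·6 / (4·9) = 2/3.
e_ss = 1/K_v = 1/(2/3) = 1.5.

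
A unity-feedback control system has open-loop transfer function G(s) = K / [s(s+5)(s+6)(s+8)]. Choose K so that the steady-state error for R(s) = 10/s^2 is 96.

G(s) has one factor of s in the denominator, so the system is type 1.
K_v = lim_{s→0} s·G(s) = K / (5·6·8) = (1/240)·K.
e_ss = 10/K_v = 96 ⇒ K_v = 5/48 ⇒ K = (5/48)/(1/240) = 25.

25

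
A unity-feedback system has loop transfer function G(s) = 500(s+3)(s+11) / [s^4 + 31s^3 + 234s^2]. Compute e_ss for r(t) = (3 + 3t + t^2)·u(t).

39/1375

Lowest-order denominator term is 234s^2, so the open loop has 2 poles at the origin → type 2 system. Treating each term separately:
  • 3: tracked with zero error.
  • 3t: tracked with zero error.
  • t^2: e_ss = 2/K_a with K_a=2750/39 → 39/1375.
Total e_ss = 39/1375.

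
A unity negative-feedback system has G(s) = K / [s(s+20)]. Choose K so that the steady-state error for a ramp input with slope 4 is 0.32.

250

One free integrator in G(s): this is a type 1 system.
K_v = lim_{s→0} s·G(s) = K / (20) = 0.05·K.
e_ss = 4/K_v = 0.32 ⇒ K_v = 12.5 ⇒ K = 12.5/0.05 = 250.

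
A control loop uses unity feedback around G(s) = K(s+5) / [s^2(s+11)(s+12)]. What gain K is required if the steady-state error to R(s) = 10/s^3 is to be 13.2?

The open loop has two poles at the origin → type 2 system.
K_a = lim_{s→0} s^2·G(s) = K·5 / (11·12) = (5/132)·K.
e_ss = 10/K_a = 13.2 ⇒ K_a = 25/33 ⇒ K = (25/33)/(5/132) = 20.

20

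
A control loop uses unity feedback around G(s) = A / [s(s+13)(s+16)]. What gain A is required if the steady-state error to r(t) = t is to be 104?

One free integrator in G(s): this is a type 1 system.
K_v = lim_{s→0} s·G(s) = A / (13·16) = (1/208)·A.
e_ss = 1/K_v = 104 ⇒ K_v = 1/104 ⇒ A = (1/104)/(1/208) = 2.

2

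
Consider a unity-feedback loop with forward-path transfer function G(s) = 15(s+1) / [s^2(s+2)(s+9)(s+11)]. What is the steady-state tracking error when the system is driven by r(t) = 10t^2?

264

System type = 2 (two poles at s=0).
K_a = lim_{s→0} s^2·G(s) = 15·1 / (2·9·11) = 5/66.
r(t) = 10t^2 gives R(s) = 20/s^3.
e_ss = 20/K_a = 20/(5/66) = 264.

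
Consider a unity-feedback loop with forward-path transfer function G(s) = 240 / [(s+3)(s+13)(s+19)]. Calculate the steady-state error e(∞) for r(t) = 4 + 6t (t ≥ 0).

No free integrators in G(s): this is a type 0 system. By superposition:
  • 4: e_ss = 4/(1+K_p) with K_p=80/247 → 988/327.
  • 6t: a type-0 system cannot track it, e_ss → ∞.
The unbounded component dominates.

infinity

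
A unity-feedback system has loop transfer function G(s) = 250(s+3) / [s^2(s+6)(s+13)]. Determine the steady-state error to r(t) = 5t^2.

1.04

The open loop has two poles at the origin → type 2 system.
K_a = lim_{s→0} s^2·G(s) = 250·3 / (6·13) = 125/13.
r(t) = 5t^2 gives R(s) = 10/s^3.
e_ss = 10/K_a = 10/(125/13) = 1.04.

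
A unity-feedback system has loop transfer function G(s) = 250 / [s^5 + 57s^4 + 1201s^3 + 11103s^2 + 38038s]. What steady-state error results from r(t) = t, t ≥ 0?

Factoring s from the denominator leaves a polynomial with constant term 38038, so the system is type 1.
K_v = lim_{s→0} s·G(s) = 250 / 38038 = 125/19019.
e_ss = 1/K_v = 1/(125/19019) = 152.152.

152.152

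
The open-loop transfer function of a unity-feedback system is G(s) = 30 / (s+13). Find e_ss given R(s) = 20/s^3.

The open loop has no poles at the origin → type 0 system.
K_a = lim_{s→0} s^2·G(s) = 0; the steady-state error to this parabolic input grows without bound.

infinity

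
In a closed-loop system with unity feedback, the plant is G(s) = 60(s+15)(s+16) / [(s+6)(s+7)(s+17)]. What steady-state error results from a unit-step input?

System type = 0 (no poles at s=0).
K_p = lim_{s→0} G(s) = 60·15·16 / (6·7·17) = 2400/119.
e_ss = 1/(1 + K_p) = 1/(2519/119) = 119/2519.

119/2519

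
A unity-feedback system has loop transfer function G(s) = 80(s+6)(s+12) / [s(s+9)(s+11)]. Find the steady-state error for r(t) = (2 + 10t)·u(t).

11/64

G(s) has one factor of s in the denominator, so the system is type 1. Taking each input component in turn:
  • 2: tracked with zero error.
  • 10t: e_ss = 10/K_v with K_v=640/11 → 11/64.
Total e_ss = 11/64.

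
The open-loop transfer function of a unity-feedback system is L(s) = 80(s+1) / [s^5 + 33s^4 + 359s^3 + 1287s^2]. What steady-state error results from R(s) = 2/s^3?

Lowest-order denominator term is 1287s^2, so the open loop has 2 poles at the origin → type 2 system.
K_a = lim_{s→0} s^2·L(s) = 80·1 / 1287 = 80/1287.
r(t) = t^2 gives R(s) = 2/s^3.
e_ss = 2/K_a = 2/(80/1287) = 32.175.

32.175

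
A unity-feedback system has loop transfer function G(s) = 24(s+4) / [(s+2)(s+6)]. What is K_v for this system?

0

No free integrators in G(s): this is a type 0 system.
K_v = lim_{s→0} s·G(s) = 0 (the extra factor of s kills the finite limit).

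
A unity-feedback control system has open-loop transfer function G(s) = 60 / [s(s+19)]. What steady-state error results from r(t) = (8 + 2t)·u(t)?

System type = 1 (one pole at s=0). By superposition:
  • 8: tracked with zero error.
  • 2t: e_ss = 2/K_v with K_v=60/19 → 19/30.
Total e_ss = 19/30.

19/30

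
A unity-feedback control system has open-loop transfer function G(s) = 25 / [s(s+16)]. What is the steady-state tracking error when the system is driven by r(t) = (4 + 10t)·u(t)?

6.4

One free integrator in G(s): this is a type 1 system. Taking each input component in turn:
  • 4: tracked with zero error.
  • 10t: e_ss = 10/K_v with K_v=1.5625 → 6.4.
Total e_ss = 6.4.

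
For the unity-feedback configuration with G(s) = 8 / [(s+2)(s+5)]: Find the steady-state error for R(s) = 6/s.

System type = 0 (no poles at s=0).
K_p = lim_{s→0} G(s) = 8 / (2·5) = 0.8.
e_ss = 6/(1 + K_p) = 6/1.8 = 10/3.

10/3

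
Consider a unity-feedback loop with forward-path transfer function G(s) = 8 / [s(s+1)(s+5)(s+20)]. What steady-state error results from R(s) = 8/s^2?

100

One free integrator in G(s): this is a type 1 system.
K_v = lim_{s→0} s·G(s) = 8 / (1·5·20) = 0.08.
e_ss = 8/K_v = 8/0.08 = 100.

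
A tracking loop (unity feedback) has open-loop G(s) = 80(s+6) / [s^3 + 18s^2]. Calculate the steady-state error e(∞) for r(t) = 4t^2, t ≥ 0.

0.3

The denominator has no term below 18s^2 — 2 poles at s=0, type 2.
K_a = lim_{s→0} s^2·G(s) = 80·6 / 18 = 80/3.
r(t) = 4t^2 gives R(s) = 8/s^3.
e_ss = 8/K_a = 8/(80/3) = 0.3.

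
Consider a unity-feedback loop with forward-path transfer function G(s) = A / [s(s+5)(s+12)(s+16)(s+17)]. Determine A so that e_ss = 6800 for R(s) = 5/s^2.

System type = 1 (one pole at s=0).
K_v = lim_{s→0} s·G(s) = A / (5·12·16·17) = (1/16320)·A.
e_ss = 5/K_v = 6800 ⇒ K_v = 1/1360 ⇒ A = (1/1360)/(1/16320) = 12.

12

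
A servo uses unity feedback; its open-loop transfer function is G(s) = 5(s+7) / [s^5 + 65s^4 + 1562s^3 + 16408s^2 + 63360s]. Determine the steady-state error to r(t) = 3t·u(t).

38016/7

Lowest-order denominator term is 63360s, so the open loop has 1 pole at the origin → type 1 system.
K_v = lim_{s→0} s·G(s) = 5·7 / 63360 = 7/12672.
e_ss = 3/K_v = 3/(7/12672) = 38016/7.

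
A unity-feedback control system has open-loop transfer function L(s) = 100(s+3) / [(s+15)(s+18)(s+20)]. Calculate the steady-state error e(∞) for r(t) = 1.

18/19

The open loop has no poles at the origin → type 0 system.
K_p = lim_{s→0} L(s) = 100·3 / (15·18·20) = 1/18.
e_ss = 1/(1 + K_p) = 1/(19/18) = 18/19.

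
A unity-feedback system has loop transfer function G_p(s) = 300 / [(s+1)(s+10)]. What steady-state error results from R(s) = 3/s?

3/31

System type = 0 (no poles at s=0).
K_p = lim_{s→0} G_p(s) = 300 / (1·10) = 30.
e_ss = 3/(1 + K_p) = 3/31.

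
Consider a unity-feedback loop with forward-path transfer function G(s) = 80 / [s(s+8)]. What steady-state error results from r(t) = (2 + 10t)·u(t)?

1

The open loop has one pole at the origin → type 1 system. Treating each term separately:
  • 2: tracked with zero error.
  • 10t: e_ss = 10/K_v with K_v=10 → 1.
Total e_ss = 1.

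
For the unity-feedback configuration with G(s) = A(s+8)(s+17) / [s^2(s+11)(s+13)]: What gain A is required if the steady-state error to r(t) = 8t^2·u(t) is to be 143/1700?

200

G(s) has two factors of s in the denominator, so the system is type 2.
K_a = lim_{s→0} s^2·G(s) = A·8·17 / (11·13) = (136/143)·A.
e_ss = 16/K_a = 143/1700 ⇒ K_a = 27200/143 ⇒ A = (27200/143)/(136/143) = 200.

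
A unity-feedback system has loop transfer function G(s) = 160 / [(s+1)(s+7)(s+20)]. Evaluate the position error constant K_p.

8/7

The open loop has no poles at the origin → type 0 system.
K_p = lim_{s→0} G(s) = 160 / (1·7·20) = 8/7.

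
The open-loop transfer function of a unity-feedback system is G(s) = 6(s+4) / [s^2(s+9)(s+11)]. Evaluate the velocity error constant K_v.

K_v = lim_{s→0} s·G(s); with 2 poles at the origin the limit diverges, so K_v = ∞.

infinity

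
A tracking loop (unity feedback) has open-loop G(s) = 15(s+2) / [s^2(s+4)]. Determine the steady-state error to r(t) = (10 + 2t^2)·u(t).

System type = 2 (two poles at s=0). Treating each term separately:
  • 10: tracked with zero error.
  • 2t^2: e_ss = 4/K_a with K_a=7.5 → 8/15.
Total e_ss = 8/15.

8/15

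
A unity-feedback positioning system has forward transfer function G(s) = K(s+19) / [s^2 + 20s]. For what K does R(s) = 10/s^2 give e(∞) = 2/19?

100

Factoring s from the denominator leaves a polynomial with constant term 20, so the system is type 1.
K_v = lim_{s→0} s·G(s) = K·19 / 20 = 0.95·K.
e_ss = 10/K_v = 2/19 ⇒ K_v = 95 ⇒ K = 95/0.95 = 100.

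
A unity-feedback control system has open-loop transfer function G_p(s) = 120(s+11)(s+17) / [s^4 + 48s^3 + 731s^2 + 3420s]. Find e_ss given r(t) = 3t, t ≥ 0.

171/374

The denominator has no term below 3420s — 1 pole at s=0, type 1.
K_v = lim_{s→0} s·G_p(s) = 120·11·17 / 3420 = 374/57.
e_ss = 3/K_v = 3/(374/57) = 171/374.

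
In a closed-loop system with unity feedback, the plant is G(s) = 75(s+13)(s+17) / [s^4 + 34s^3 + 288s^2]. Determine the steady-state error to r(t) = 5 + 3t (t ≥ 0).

0

Lowest-order denominator term is 288s^2, so the open loop has 2 poles at the origin → type 2 system. Taking each input component in turn:
  • 5: tracked with zero error.
  • 3t: tracked with zero error.
Total e_ss = 0.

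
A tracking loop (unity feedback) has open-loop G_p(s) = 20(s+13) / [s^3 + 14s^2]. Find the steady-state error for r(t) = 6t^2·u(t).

42/65

Lowest-order denominator term is 14s^2, so the open loop has 2 poles at the origin → type 2 system.
K_a = lim_{s→0} s^2·G_p(s) = 20·13 / 14 = 130/7.
r(t) = 6t^2 gives R(s) = 12/s^3.
e_ss = 12/K_a = 12/(130/7) = 42/65.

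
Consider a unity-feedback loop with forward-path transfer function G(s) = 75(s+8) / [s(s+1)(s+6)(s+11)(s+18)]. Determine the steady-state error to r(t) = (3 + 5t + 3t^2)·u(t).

System type = 1 (one pole at s=0). Treating each term separately:
  • 3: tracked with zero error.
  • 5t: e_ss = 5/K_v with K_v=50/99 → 9.9.
  • 3t^2: a type-1 system cannot track it, e_ss → ∞.
The unbounded component dominates.

infinity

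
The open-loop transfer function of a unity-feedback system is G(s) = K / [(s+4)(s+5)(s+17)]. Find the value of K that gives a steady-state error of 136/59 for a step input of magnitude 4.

250

No free integrators in G(s): this is a type 0 system.
K_p = lim_{s→0} G(s) = K / (4·5·17) = (1/340)·K.
e_ss = 4/(1 + K_p) = 136/59 ⇒ 1 + (1/340)·K = 59/34 ⇒ K = 250.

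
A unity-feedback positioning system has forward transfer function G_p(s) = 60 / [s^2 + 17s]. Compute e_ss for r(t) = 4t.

The denominator has no term below 17s — 1 pole at s=0, type 1.
K_v = lim_{s→0} s·G_p(s) = 60 / 17 = 60/17.
e_ss = 4/K_v = 4/(60/17) = 17/15.

17/15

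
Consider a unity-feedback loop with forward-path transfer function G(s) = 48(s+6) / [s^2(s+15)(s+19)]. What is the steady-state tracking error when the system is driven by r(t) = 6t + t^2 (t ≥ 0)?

95/48

The open loop has two poles at the origin → type 2 system. Taking each input component in turn:
  • 6t: tracked with zero error.
  • t^2: e_ss = 2/K_a with K_a=96/95 → 95/48.
Total e_ss = 95/48.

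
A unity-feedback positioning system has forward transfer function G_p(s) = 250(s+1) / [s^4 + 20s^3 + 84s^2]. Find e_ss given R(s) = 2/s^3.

0.672

Lowest-order denominator term is 84s^2, so the open loop has 2 poles at the origin → type 2 system.
K_a = lim_{s→0} s^2·G_p(s) = 250·1 / 84 = 125/42.
r(t) = t^2 gives R(s) = 2/s^3.
e_ss = 2/K_a = 2/(125/42) = 0.672.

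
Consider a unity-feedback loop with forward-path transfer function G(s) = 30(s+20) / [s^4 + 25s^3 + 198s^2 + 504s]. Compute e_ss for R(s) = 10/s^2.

8.4

Factoring s from the denominator leaves a polynomial with constant term 504, so the system is type 1.
K_v = lim_{s→0} s·G(s) = 30·20 / 504 = 25/21.
e_ss = 10/K_v = 10/(25/21) = 8.4.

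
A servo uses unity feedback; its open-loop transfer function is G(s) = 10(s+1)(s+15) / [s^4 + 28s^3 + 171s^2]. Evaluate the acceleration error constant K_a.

50/57

Factoring s^2 from the denominator leaves a polynomial with constant term 171, so the system is type 2.
K_a = lim_{s→0} s^2·G(s) = 10·1·15 / 171 = 50/57.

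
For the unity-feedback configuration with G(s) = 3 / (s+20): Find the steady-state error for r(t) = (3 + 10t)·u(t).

System type = 0 (no poles at s=0). By superposition:
  • 3: e_ss = 3/(1+K_p) with K_p=0.15 → 60/23.
  • 10t: a type-0 system cannot track it, e_ss → ∞.
The unbounded component dominates.

infinity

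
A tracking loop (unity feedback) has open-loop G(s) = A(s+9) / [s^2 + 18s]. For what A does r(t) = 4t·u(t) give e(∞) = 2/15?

The denominator has no term below 18s — 1 pole at s=0, type 1.
K_v = lim_{s→0} s·G(s) = A·9 / 18 = 0.5·A.
e_ss = 4/K_v = 2/15 ⇒ K_v = 30 ⇒ A = 30/0.5 = 60.

60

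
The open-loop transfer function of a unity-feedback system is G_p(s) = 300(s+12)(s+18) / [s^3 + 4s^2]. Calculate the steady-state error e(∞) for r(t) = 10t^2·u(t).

1/810

The denominator has no term below 4s^2 — 2 poles at s=0, type 2.
K_a = lim_{s→0} s^2·G_p(s) = 300·12·18 / 4 = 16200.
r(t) = 10t^2 gives R(s) = 20/s^3.
e_ss = 20/K_a = 20/16200 = 1/810.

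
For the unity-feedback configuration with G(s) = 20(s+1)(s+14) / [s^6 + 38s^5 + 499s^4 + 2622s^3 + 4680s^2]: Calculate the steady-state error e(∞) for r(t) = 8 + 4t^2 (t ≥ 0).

The denominator has no term below 4680s^2 — 2 poles at s=0, type 2. Treating each term separately:
  • 8: tracked with zero error.
  • 4t^2: e_ss = 8/K_a with K_a=7/117 → 936/7.
Total e_ss = 936/7.

936/7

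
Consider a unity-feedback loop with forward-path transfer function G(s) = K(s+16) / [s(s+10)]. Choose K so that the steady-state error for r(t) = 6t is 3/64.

G(s) has one factor of s in the denominator, so the system is type 1.
K_v = lim_{s→0} s·G(s) = K·16 / (10) = 1.6·K.
e_ss = 6/K_v = 3/64 ⇒ K_v = 128 ⇒ K = 128/1.6 = 80.

80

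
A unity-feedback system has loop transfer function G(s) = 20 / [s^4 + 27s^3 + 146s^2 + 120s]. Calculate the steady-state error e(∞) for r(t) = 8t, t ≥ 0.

The denominator has no term below 120s — 1 pole at s=0, type 1.
K_v = lim_{s→0} s·G(s) = 20 / 120 = 1/6.
e_ss = 8/K_v = 8/(1/6) = 48.

48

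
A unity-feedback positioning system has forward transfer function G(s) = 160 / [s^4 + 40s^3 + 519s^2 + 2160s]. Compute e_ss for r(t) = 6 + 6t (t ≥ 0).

81

Factoring s from the denominator leaves a polynomial with constant term 2160, so the system is type 1. By superposition:
  • 6: tracked with zero error.
  • 6t: e_ss = 6/K_v with K_v=2/27 → 81.
Total e_ss = 81.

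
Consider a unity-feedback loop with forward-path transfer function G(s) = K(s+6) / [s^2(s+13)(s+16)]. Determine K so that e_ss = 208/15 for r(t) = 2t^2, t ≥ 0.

10

System type = 2 (two poles at s=0).
K_a = lim_{s→0} s^2·G(s) = K·6 / (13·16) = (3/104)·K.
e_ss = 4/K_a = 208/15 ⇒ K_a = 15/52 ⇒ K = (15/52)/(3/104) = 10.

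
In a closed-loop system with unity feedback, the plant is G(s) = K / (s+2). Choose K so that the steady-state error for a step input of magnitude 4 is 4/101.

G(s) has no factors of s in the denominator, so the system is type 0.
K_p = lim_{s→0} G(s) = K / (2) = 0.5·K.
e_ss = 4/(1 + K_p) = 4/101 ⇒ 1 + 0.5·K = 101 ⇒ K = 200.

200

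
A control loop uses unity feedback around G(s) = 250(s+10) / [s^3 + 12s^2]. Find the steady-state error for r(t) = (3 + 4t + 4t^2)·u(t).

0.0384

The denominator has no term below 12s^2 — 2 poles at s=0, type 2. By superposition:
  • 3: tracked with zero error.
  • 4t: tracked with zero error.
  • 4t^2: e_ss = 8/K_a with K_a=625/3 → 0.0384.
Total e_ss = 0.0384.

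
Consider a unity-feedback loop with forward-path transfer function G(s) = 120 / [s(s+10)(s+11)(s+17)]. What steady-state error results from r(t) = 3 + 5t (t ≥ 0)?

935/12

System type = 1 (one pole at s=0). By superposition:
  • 3: tracked with zero error.
  • 5t: e_ss = 5/K_v with K_v=12/187 → 935/12.
Total e_ss = 935/12.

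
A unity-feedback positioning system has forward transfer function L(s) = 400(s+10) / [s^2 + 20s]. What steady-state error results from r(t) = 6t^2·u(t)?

Lowest-order denominator term is 20s, so the open loop has 1 pole at the origin → type 1 system.
For a type-1 system K_a = 0, so e_ss to a parabolic input is unbounded.

infinity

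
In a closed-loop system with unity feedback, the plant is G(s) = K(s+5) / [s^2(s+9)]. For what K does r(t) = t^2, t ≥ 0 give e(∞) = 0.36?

G(s) has two factors of s in the denominator, so the system is type 2.
K_a = lim_{s→0} s^2·G(s) = K·5 / (9) = (5/9)·K.
e_ss = 2/K_a = 0.36 ⇒ K_a = 50/9 ⇒ K = (50/9)/(5/9) = 10.

10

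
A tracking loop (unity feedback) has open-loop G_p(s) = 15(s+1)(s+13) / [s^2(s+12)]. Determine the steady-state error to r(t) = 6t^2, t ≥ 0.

48/65

The open loop has two poles at the origin → type 2 system.
K_a = lim_{s→0} s^2·G_p(s) = 15·1·13 / (12) = 16.25.
r(t) = 6t^2 gives R(s) = 12/s^3.
e_ss = 12/K_a = 12/16.25 = 48/65.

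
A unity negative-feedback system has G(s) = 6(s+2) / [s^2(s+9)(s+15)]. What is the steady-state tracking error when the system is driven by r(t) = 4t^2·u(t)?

Two free integrators in G(s): this is a type 2 system.
K_a = lim_{s→0} s^2·G(s) = 6·2 / (9·15) = 4/45.
r(t) = 4t^2 gives R(s) = 8/s^3.
e_ss = 8/K_a = 8/(4/45) = 90.

90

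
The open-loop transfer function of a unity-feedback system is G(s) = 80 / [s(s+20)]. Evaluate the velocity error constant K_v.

One free integrator in G(s): this is a type 1 system.
K_v = lim_{s→0} s·G(s) = 80 / (20) = 4.

4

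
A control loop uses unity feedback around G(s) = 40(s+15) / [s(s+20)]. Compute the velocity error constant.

30

The open loop has one pole at the origin → type 1 system.
K_v = lim_{s→0} s·G(s) = 40·15 / (20) = 30.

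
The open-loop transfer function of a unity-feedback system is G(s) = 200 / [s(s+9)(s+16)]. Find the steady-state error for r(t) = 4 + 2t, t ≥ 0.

The open loop has one pole at the origin → type 1 system. Taking each input component in turn:
  • 4: tracked with zero error.
  • 2t: e_ss = 2/K_v with K_v=25/18 → 1.44.
Total e_ss = 1.44.

1.44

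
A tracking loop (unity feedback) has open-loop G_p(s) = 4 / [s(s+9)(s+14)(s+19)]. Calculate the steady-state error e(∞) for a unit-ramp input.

The open loop has one pole at the origin → type 1 system.
K_v = lim_{s→0} s·G_p(s) = 4 / (9·14·19) = 2/1197.
e_ss = 1/K_v = 1/(2/1197) = 598.5.

598.5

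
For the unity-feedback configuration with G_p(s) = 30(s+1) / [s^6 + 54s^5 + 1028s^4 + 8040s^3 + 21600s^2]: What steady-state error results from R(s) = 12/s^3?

Factoring s^2 from the denominator leaves a polynomial with constant term 21600, so the system is type 2.
K_a = lim_{s→0} s^2·G_p(s) = 30·1 / 21600 = 1/720.
r(t) = 6t^2 gives R(s) = 12/s^3.
e_ss = 12/K_a = 12/(1/720) = 8640.

8640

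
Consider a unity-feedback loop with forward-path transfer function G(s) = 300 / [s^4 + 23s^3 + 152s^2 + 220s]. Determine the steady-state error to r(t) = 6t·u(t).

Factoring s from the denominator leaves a polynomial with constant term 220, so the system is type 1.
K_v = lim_{s→0} s·G(s) = 300 / 220 = 15/11.
e_ss = 6/K_v = 6/(15/11) = 4.4.

4.4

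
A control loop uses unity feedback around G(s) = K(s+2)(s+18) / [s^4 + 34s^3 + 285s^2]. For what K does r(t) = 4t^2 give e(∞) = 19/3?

10

The denominator has no term below 285s^2 — 2 poles at s=0, type 2.
K_a = lim_{s→0} s^2·G(s) = K·2·18 / 285 = (12/95)·K.
e_ss = 8/K_a = 19/3 ⇒ K_a = 24/19 ⇒ K = (24/19)/(12/95) = 10.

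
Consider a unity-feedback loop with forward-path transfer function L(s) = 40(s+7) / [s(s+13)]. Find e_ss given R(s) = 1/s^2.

13/280

The open loop has one pole at the origin → type 1 system.
K_v = lim_{s→0} s·L(s) = 40·7 / (13) = 280/13.
e_ss = 1/K_v = 1/(280/13) = 13/280.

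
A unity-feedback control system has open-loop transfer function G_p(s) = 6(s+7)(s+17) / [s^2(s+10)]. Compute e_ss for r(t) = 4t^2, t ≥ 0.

40/357

The open loop has two poles at the origin → type 2 system.
K_a = lim_{s→0} s^2·G_p(s) = 6·7·17 / (10) = 71.4.
r(t) = 4t^2 gives R(s) = 8/s^3.
e_ss = 8/K_a = 8/71.4 = 40/357.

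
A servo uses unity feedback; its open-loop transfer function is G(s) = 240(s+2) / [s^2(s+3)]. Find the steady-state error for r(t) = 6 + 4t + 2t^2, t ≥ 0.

0.025

Two free integrators in G(s): this is a type 2 system. Treating each term separately:
  • 6: tracked with zero error.
  • 4t: tracked with zero error.
  • 2t^2: e_ss = 4/K_a with K_a=160 → 0.025.
Total e_ss = 0.025.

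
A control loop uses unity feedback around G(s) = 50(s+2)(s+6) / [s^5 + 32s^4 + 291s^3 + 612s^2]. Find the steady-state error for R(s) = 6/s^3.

6.12

The denominator has no term below 612s^2 — 2 poles at s=0, type 2.
K_a = lim_{s→0} s^2·G(s) = 50·2·6 / 612 = 50/51.
r(t) = 3t^2 gives R(s) = 6/s^3.
e_ss = 6/K_a = 6/(50/51) = 6.12.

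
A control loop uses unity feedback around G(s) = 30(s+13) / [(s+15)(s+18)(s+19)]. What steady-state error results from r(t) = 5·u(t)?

855/184

System type = 0 (no poles at s=0).
K_p = lim_{s→0} G(s) = 30·13 / (15·18·19) = 13/171.
e_ss = 5/(1 + K_p) = 5/(184/171) = 855/184.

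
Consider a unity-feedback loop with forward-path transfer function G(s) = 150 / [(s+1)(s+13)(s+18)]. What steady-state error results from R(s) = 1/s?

39/64

No free integrators in G(s): this is a type 0 system.
K_p = lim_{s→0} G(s) = 150 / (1·13·18) = 25/39.
e_ss = 1/(1 + K_p) = 1/(64/39) = 39/64.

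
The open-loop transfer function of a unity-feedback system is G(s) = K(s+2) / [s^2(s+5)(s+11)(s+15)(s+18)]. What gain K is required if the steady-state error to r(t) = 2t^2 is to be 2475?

Two free integrators in G(s): this is a type 2 system.
K_a = lim_{s→0} s^2·G(s) = K·2 / (5·11·15·18) = (1/7425)·K.
e_ss = 4/K_a = 2475 ⇒ K_a = 4/2475 ⇒ K = (4/2475)/(1/7425) = 12.

12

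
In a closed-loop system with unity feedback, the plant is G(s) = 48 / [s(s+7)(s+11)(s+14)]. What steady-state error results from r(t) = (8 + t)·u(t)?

539/24

The open loop has one pole at the origin → type 1 system. Treating each term separately:
  • 8: tracked with zero error.
  • t: e_ss = 1/K_v with K_v=24/539 → 539/24.
Total e_ss = 539/24.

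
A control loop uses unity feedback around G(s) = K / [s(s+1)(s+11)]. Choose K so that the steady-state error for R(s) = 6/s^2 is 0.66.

System type = 1 (one pole at s=0).
K_v = lim_{s→0} s·G(s) = K / (1·11) = (1/11)·K.
e_ss = 6/K_v = 0.66 ⇒ K_v = 100/11 ⇒ K = (100/11)/(1/11) = 100.

100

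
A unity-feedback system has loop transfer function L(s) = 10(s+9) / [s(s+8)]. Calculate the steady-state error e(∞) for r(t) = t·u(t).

4/45

System type = 1 (one pole at s=0).
K_v = lim_{s→0} s·L(s) = 10·9 / (8) = 11.25.
e_ss = 1/K_v = 1/11.25 = 4/45.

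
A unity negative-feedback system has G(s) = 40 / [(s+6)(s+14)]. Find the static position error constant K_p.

The open loop has no poles at the origin → type 0 system.
K_p = lim_{s→0} G(s) = 40 / (6·14) = 10/21.

10/21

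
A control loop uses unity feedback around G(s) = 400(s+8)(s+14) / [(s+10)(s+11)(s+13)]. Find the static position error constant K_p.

4480/143

System type = 0 (no poles at s=0).
K_p = lim_{s→0} G(s) = 400·8·14 / (10·11·13) = 4480/143.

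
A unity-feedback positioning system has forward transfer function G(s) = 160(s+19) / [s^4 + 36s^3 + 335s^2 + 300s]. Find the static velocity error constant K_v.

152/15

Lowest-order denominator term is 300s, so the open loop has 1 pole at the origin → type 1 system.
K_v = lim_{s→0} s·G(s) = 160·19 / 300 = 152/15.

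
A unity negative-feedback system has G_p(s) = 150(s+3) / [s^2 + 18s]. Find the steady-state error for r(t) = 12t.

Lowest-order denominator term is 18s, so the open loop has 1 pole at the origin → type 1 system.
K_v = lim_{s→0} s·G_p(s) = 150·3 / 18 = 25.
e_ss = 12/K_v = 12/25 = 0.48.

0.48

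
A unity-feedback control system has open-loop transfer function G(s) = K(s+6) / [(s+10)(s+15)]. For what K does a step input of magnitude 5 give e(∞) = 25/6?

5

The open loop has no poles at the origin → type 0 system.
K_p = lim_{s→0} G(s) = K·6 / (10·15) = 0.04·K.
e_ss = 5/(1 + K_p) = 25/6 ⇒ 1 + 0.04·K = 1.2 ⇒ K = 5.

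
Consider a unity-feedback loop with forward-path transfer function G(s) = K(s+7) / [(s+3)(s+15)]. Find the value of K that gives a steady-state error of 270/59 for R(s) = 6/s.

G(s) has no factors of s in the denominator, so the system is type 0.
K_p = lim_{s→0} G(s) = K·7 / (3·15) = (7/45)·K.
e_ss = 6/(1 + K_p) = 270/59 ⇒ 1 + (7/45)·K = 59/45 ⇒ K = 2.

2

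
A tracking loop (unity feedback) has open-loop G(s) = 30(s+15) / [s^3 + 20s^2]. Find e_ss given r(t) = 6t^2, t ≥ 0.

8/15

Lowest-order denominator term is 20s^2, so the open loop has 2 poles at the origin → type 2 system.
K_a = lim_{s→0} s^2·G(s) = 30·15 / 20 = 22.5.
r(t) = 6t^2 gives R(s) = 12/s^3.
e_ss = 12/K_a = 12/22.5 = 8/15.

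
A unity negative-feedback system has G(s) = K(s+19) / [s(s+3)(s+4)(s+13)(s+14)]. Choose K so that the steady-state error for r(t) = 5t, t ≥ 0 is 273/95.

One free integrator in G(s): this is a type 1 system.
K_v = lim_{s→0} s·G(s) = K·19 / (3·4·13·14) = (19/2184)·K.
e_ss = 5/K_v = 273/95 ⇒ K_v = 475/273 ⇒ K = (475/273)/(19/2184) = 200.

200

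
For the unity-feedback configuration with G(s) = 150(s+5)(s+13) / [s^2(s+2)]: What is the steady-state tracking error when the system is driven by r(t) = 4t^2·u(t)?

G(s) has two factors of s in the denominator, so the system is type 2.
K_a = lim_{s→0} s^2·G(s) = 150·5·13 / (2) = 4875.
r(t) = 4t^2 gives R(s) = 8/s^3.
e_ss = 8/K_a = 8/4875.

8/4875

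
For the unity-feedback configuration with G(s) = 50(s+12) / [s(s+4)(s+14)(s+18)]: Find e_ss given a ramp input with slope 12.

20.16

G(s) has one factor of s in the denominator, so the system is type 1.
K_v = lim_{s→0} s·G(s) = 50·12 / (4·14·18) = 25/42.
e_ss = 12/K_v = 12/(25/42) = 20.16.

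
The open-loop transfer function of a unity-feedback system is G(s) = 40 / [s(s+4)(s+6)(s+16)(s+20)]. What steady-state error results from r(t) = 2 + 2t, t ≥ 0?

384

G(s) has one factor of s in the denominator, so the system is type 1. Treating each term separately:
  • 2: tracked with zero error.
  • 2t: e_ss = 2/K_v with K_v=1/192 → 384.
Total e_ss = 384.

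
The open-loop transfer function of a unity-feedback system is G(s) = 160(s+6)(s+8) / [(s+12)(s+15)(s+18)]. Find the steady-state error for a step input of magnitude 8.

216/91

The open loop has no poles at the origin → type 0 system.
K_p = lim_{s→0} G(s) = 160·6·8 / (12·15·18) = 64/27.
e_ss = 8/(1 + K_p) = 8/(91/27) = 216/91.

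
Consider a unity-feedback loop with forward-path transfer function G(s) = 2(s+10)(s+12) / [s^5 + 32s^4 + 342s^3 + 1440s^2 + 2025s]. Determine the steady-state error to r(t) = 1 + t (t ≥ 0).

The denominator has no term below 2025s — 1 pole at s=0, type 1. By superposition:
  • 1: tracked with zero error.
  • t: e_ss = 1/K_v with K_v=16/135 → 8.4375.
Total e_ss = 8.4375.

8.4375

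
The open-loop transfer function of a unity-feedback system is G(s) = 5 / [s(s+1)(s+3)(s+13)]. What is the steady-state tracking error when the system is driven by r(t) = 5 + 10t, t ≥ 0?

G(s) has one factor of s in the denominator, so the system is type 1. Taking each input component in turn:
  • 5: tracked with zero error.
  • 10t: e_ss = 10/K_v with K_v=5/39 → 78.
Total e_ss = 78.

78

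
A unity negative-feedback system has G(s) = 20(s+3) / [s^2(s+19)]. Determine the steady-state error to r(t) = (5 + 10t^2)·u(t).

19/3

The open loop has two poles at the origin → type 2 system. By superposition:
  • 5: tracked with zero error.
  • 10t^2: e_ss = 20/K_a with K_a=60/19 → 19/3.
Total e_ss = 19/3.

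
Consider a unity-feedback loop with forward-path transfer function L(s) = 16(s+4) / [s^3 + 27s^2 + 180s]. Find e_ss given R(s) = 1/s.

The denominator has no term below 180s — 1 pole at s=0, type 1.
A type-1 system has K_p = ∞, so it tracks a step input with zero steady-state error.

0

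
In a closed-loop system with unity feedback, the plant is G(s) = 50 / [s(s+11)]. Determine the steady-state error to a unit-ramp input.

G(s) has one factor of s in the denominator, so the system is type 1.
K_v = lim_{s→0} s·G(s) = 50 / (11) = 50/11.
e_ss = 1/K_v = 1/(50/11) = 0.22.

0.22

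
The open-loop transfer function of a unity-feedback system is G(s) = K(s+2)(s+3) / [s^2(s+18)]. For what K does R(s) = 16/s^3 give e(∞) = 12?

4

Two free integrators in G(s): this is a type 2 system.
K_a = lim_{s→0} s^2·G(s) = K·2·3 / (18) = (1/3)·K.
e_ss = 16/K_a = 12 ⇒ K_a = 4/3 ⇒ K = (4/3)/(1/3) = 4.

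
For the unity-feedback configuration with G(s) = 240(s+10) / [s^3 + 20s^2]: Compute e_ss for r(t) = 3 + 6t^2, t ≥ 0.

Lowest-order denominator term is 20s^2, so the open loop has 2 poles at the origin → type 2 system. By superposition:
  • 3: tracked with zero error.
  • 6t^2: e_ss = 12/K_a with K_a=120 → 0.1.
Total e_ss = 0.1.

0.1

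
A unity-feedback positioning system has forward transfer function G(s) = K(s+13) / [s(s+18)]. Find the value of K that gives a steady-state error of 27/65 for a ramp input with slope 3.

10

System type = 1 (one pole at s=0).
K_v = lim_{s→0} s·G(s) = K·13 / (18) = (13/18)·K.
e_ss = 3/K_v = 27/65 ⇒ K_v = 65/9 ⇒ K = (65/9)/(13/18) = 10.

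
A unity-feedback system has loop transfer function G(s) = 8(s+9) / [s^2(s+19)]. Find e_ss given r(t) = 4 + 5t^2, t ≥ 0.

System type = 2 (two poles at s=0). By superposition:
  • 4: tracked with zero error.
  • 5t^2: e_ss = 10/K_a with K_a=72/19 → 95/36.
Total e_ss = 95/36.

95/36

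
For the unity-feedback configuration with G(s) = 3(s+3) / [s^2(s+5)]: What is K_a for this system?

System type = 2 (two poles at s=0).
K_a = lim_{s→0} s^2·G(s) = 3·3 / (5) = 1.8.

1.8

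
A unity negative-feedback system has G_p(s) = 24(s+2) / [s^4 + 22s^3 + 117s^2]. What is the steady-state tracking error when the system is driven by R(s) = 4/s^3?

Factoring s^2 from the denominator leaves a polynomial with constant term 117, so the system is type 2.
K_a = lim_{s→0} s^2·G_p(s) = 24·2 / 117 = 16/39.
r(t) = 2t^2 gives R(s) = 4/s^3.
e_ss = 4/K_a = 4/(16/39) = 9.75.

9.75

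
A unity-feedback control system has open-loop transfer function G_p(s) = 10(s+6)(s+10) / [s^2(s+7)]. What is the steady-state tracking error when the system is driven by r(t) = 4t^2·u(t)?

The open loop has two poles at the origin → type 2 system.
K_a = lim_{s→0} s^2·G_p(s) = 10·6·10 / (7) = 600/7.
r(t) = 4t^2 gives R(s) = 8/s^3.
e_ss = 8/K_a = 8/(600/7) = 7/75.

7/75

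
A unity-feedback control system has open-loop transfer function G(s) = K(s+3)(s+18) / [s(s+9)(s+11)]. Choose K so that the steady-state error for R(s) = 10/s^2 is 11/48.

80

System type = 1 (one pole at s=0).
K_v = lim_{s→0} s·G(s) = K·3·18 / (9·11) = (6/11)·K.
e_ss = 10/K_v = 11/48 ⇒ K_v = 480/11 ⇒ K = (480/11)/(6/11) = 80.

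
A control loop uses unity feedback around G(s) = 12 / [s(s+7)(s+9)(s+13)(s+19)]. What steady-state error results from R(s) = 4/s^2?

5187

The open loop has one pole at the origin → type 1 system.
K_v = lim_{s→0} s·G(s) = 12 / (7·9·13·19) = 4/5187.
e_ss = 4/K_v = 4/(4/5187) = 5187.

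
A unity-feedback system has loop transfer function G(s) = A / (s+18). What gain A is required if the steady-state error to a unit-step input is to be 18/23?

5

The open loop has no poles at the origin → type 0 system.
K_p = lim_{s→0} G(s) = A / (18) = (1/18)·A.
e_ss = 1/(1 + K_p) = 18/23 ⇒ 1 + (1/18)·A = 23/18 ⇒ A = 5.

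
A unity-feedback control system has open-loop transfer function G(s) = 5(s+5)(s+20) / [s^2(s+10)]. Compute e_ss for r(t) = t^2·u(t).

0.04

G(s) has two factors of s in the denominator, so the system is type 2.
K_a = lim_{s→0} s^2·G(s) = 5·5·20 / (10) = 50.
r(t) = t^2 gives R(s) = 2/s^3.
e_ss = 2/K_a = 2/50 = 0.04.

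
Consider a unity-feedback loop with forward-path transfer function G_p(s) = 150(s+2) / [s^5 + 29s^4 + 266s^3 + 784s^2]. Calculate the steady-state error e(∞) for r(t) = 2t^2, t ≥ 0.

784/75

The denominator has no term below 784s^2 — 2 poles at s=0, type 2.
K_a = lim_{s→0} s^2·G_p(s) = 150·2 / 784 = 75/196.
r(t) = 2t^2 gives R(s) = 4/s^3.
e_ss = 4/K_a = 4/(75/196) = 784/75.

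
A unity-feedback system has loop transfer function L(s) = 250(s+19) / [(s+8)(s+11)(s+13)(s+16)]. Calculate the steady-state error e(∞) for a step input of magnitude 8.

The open loop has no poles at the origin → type 0 system.
K_p = lim_{s→0} L(s) = 250·19 / (8·11·13·16) = 2375/9152.
e_ss = 8/(1 + K_p) = 8/(11527/9152) = 73216/11527.

73216/11527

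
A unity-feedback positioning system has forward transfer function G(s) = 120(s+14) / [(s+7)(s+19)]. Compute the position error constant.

The open loop has no poles at the origin → type 0 system.
K_p = lim_{s→0} G(s) = 120·14 / (7·19) = 240/19.

240/19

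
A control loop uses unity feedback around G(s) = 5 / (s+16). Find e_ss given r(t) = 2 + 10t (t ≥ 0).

infinity

G(s) has no factors of s in the denominator, so the system is type 0. Treating each term separately:
  • 2: e_ss = 2/(1+K_p) with K_p=0.3125 → 32/21.
  • 10t: a type-0 system cannot track it, e_ss → ∞.
The unbounded component dominates.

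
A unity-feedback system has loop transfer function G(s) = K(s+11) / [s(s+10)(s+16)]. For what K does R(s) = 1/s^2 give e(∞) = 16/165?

System type = 1 (one pole at s=0).
K_v = lim_{s→0} s·G(s) = K·11 / (10·16) = (11/160)·K.
e_ss = 1/K_v = 16/165 ⇒ K_v = 10.3125 ⇒ K = 10.3125/(11/160) = 150.

150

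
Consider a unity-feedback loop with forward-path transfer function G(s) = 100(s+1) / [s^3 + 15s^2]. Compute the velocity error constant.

infinity

K_v = lim_{s→0} s·G(s); with 2 poles at the origin the limit diverges, so K_v = ∞.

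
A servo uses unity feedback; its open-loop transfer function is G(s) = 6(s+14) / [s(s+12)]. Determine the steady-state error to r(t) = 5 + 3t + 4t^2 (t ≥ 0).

System type = 1 (one pole at s=0). By superposition:
  • 5: tracked with zero error.
  • 3t: e_ss = 3/K_v with K_v=7 → 3/7.
  • 4t^2: a type-1 system cannot track it, e_ss → ∞.
The unbounded component dominates.

infinity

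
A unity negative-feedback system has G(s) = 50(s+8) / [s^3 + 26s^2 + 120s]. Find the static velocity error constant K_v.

10/3

Lowest-order denominator term is 120s, so the open loop has 1 pole at the origin → type 1 system.
K_v = lim_{s→0} s·G(s) = 50·8 / 120 = 10/3.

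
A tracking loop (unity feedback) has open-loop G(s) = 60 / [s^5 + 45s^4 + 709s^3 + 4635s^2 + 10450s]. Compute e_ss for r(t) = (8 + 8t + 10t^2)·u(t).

Lowest-order denominator term is 10450s, so the open loop has 1 pole at the origin → type 1 system. Treating each term separately:
  • 8: tracked with zero error.
  • 8t: e_ss = 8/K_v with K_v=6/1045 → 4180/3.
  • 10t^2: a type-1 system cannot track it, e_ss → ∞.
The unbounded component dominates.

infinity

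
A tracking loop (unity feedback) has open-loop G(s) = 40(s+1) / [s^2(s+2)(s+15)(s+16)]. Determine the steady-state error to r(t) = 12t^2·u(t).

The open loop has two poles at the origin → type 2 system.
K_a = lim_{s→0} s^2·G(s) = 40·1 / (2·15·16) = 1/12.
r(t) = 12t^2 gives R(s) = 24/s^3.
e_ss = 24/K_a = 24/(1/12) = 288.

288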